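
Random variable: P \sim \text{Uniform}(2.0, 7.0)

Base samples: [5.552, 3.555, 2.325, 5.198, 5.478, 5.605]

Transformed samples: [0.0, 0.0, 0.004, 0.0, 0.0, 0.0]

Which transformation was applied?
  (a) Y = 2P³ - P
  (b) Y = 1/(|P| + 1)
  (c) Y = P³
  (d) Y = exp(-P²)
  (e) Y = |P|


Checking option (d) Y = exp(-P²):
  P = 5.552 -> Y = 0.0 ✓
  P = 3.555 -> Y = 0.0 ✓
  P = 2.325 -> Y = 0.004 ✓
All samples match this transformation.

(d) exp(-P²)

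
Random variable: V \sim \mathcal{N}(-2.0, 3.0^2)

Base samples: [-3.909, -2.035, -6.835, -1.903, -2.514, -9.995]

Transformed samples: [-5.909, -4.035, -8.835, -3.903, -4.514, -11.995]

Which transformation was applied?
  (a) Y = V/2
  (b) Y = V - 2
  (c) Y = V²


Checking option (b) Y = V - 2:
  V = -3.909 -> Y = -5.909 ✓
  V = -2.035 -> Y = -4.035 ✓
  V = -6.835 -> Y = -8.835 ✓
All samples match this transformation.

(b) V - 2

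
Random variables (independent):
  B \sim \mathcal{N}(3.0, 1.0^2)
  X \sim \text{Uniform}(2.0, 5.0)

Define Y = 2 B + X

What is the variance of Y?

For independent RVs: Var(aX + bY) = a²Var(X) + b²Var(Y)
Var(B) = 1
Var(X) = 0.75
Var(Y) = 2²*1 + 1²*0.75
= 4*1 + 1*0.75 = 4.75

4.75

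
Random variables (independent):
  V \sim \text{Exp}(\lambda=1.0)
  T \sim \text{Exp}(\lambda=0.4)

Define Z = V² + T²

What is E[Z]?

E[Z] = E[V²] + E[T²]
E[V²] = Var(V) + E[V]² = 1 + 1 = 2
E[T²] = Var(T) + E[T]² = 6.25 + 6.25 = 12.5
E[Z] = 2 + 12.5 = 14.5

14.5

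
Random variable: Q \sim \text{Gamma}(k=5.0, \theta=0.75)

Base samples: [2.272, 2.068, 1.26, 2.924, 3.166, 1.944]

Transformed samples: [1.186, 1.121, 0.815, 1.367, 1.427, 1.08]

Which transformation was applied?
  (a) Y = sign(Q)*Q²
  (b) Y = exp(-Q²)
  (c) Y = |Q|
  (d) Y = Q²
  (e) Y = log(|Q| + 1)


Checking option (e) Y = log(|Q| + 1):
  Q = 2.272 -> Y = 1.186 ✓
  Q = 2.068 -> Y = 1.121 ✓
  Q = 1.26 -> Y = 0.815 ✓
All samples match this transformation.

(e) log(|Q| + 1)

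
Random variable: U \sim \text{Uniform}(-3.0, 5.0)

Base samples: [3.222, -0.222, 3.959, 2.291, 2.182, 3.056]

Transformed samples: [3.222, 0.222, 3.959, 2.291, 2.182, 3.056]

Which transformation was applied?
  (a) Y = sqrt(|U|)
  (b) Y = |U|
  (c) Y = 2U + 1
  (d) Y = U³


Checking option (b) Y = |U|:
  U = 3.222 -> Y = 3.222 ✓
  U = -0.222 -> Y = 0.222 ✓
  U = 3.959 -> Y = 3.959 ✓
All samples match this transformation.

(b) |U|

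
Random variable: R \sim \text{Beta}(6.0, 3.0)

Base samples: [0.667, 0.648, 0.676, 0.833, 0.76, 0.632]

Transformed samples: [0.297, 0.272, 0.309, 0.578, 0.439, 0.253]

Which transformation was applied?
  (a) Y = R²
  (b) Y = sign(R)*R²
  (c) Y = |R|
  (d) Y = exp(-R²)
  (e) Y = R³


Checking option (e) Y = R³:
  R = 0.667 -> Y = 0.297 ✓
  R = 0.648 -> Y = 0.272 ✓
  R = 0.676 -> Y = 0.309 ✓
All samples match this transformation.

(e) R³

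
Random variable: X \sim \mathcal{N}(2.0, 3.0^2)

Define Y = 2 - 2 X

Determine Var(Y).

For Y = aX + b: Var(Y) = a² * Var(X)
Var(X) = 3.0^2 = 9
Var(Y) = (-2)² * 9 = 4 * 9 = 36

36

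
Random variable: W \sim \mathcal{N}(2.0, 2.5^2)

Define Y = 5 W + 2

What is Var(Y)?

For Y = aW + b: Var(Y) = a² * Var(W)
Var(W) = 2.5^2 = 6.25
Var(Y) = 5² * 6.25 = 25 * 6.25 = 156.25

156.25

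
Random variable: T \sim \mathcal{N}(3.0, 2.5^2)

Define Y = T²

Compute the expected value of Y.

Using E[X²] = Var(X) + (E[X])²:
E[T] = 3
Var(T) = 2.5^2 = 6.25
E[T²] = 6.25 + 3² = 6.25 + 9 = 15.25

15.25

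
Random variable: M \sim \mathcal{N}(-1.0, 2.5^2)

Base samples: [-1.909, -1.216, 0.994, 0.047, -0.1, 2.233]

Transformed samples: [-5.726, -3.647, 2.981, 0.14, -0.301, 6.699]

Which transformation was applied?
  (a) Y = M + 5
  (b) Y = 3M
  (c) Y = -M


Checking option (b) Y = 3M:
  M = -1.909 -> Y = -5.726 ✓
  M = -1.216 -> Y = -3.647 ✓
  M = 0.994 -> Y = 2.981 ✓
All samples match this transformation.

(b) 3M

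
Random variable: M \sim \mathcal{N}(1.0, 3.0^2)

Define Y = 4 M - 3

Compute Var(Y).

For Y = aM + b: Var(Y) = a² * Var(M)
Var(M) = 3.0^2 = 9
Var(Y) = 4² * 9 = 16 * 9 = 144

144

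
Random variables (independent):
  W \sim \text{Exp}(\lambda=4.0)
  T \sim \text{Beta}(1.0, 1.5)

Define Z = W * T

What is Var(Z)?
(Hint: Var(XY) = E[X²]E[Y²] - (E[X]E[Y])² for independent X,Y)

Var(XY) = E[X²]E[Y²] - (E[X]E[Y])²
E[W] = 0.25, Var(W) = 0.0625
E[T] = 0.4, Var(T) = 0.068571429
E[W²] = 0.0625 + 0.25² = 0.125
E[T²] = 0.068571429 + 0.4² = 0.22857143
Var(Z) = 0.125*0.22857143 - (0.25*0.4)²
= 0.028571429 - 0.01 = 0.018571429

0.018571429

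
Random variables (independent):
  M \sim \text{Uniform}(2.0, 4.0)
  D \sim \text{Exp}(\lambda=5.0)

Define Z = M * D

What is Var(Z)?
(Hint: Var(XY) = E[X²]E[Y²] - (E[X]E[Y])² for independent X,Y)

Var(XY) = E[X²]E[Y²] - (E[X]E[Y])²
E[M] = 3, Var(M) = 0.33333333
E[D] = 0.2, Var(D) = 0.04
E[M²] = 0.33333333 + 3² = 9.3333333
E[D²] = 0.04 + 0.2² = 0.08
Var(Z) = 9.3333333*0.08 - (3*0.2)²
= 0.74666667 - 0.36 = 0.38666667

0.38666667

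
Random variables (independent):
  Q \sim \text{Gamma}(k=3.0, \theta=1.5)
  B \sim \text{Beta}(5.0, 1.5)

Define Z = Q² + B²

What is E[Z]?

E[Z] = E[Q²] + E[B²]
E[Q²] = Var(Q) + E[Q]² = 6.75 + 20.25 = 27
E[B²] = Var(B) + E[B]² = 0.023668639 + 0.59171598 = 0.61538462
E[Z] = 27 + 0.61538462 = 27.615385

27.615385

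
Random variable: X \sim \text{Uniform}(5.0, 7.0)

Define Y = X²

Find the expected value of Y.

E[X²] = Var(X) + (E[X])² = 0.33333333 + 36 = 36.333333

36.333333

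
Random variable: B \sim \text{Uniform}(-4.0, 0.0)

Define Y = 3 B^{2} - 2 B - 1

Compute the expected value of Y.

E[Y] = 3*E[B²] - 2*E[B] - 1
E[B] = -2
E[B²] = Var(B) + (E[B])² = 1.3333333 + 4 = 5.3333333
E[Y] = 3*5.3333333 - 2*(-2) - 1 = 19

19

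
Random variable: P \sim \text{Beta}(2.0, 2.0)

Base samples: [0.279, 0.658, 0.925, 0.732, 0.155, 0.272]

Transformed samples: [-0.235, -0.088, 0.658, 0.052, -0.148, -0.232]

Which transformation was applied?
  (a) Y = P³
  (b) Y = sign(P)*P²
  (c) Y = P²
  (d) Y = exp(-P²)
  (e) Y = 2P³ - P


Checking option (e) Y = 2P³ - P:
  P = 0.279 -> Y = -0.235 ✓
  P = 0.658 -> Y = -0.088 ✓
  P = 0.925 -> Y = 0.658 ✓
All samples match this transformation.

(e) 2P³ - P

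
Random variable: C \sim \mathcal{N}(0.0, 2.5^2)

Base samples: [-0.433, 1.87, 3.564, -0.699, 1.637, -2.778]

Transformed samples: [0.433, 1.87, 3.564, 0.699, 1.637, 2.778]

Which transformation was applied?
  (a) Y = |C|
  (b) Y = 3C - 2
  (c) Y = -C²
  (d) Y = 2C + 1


Checking option (a) Y = |C|:
  C = -0.433 -> Y = 0.433 ✓
  C = 1.87 -> Y = 1.87 ✓
  C = 3.564 -> Y = 3.564 ✓
All samples match this transformation.

(a) |C|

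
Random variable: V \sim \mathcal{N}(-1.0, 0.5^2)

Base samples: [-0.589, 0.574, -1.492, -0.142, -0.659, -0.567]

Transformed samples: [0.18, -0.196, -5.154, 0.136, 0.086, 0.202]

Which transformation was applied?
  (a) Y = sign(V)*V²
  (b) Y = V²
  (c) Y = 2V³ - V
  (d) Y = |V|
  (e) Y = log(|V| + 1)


Checking option (c) Y = 2V³ - V:
  V = -0.589 -> Y = 0.18 ✓
  V = 0.574 -> Y = -0.196 ✓
  V = -1.492 -> Y = -5.154 ✓
All samples match this transformation.

(c) 2V³ - V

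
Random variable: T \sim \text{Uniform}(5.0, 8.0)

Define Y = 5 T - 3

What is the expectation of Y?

For Y = 5T - 3:
E[Y] = 5 * E[T] - 3
E[T] = (5 + 8)/2 = 6.5
E[Y] = 5 * 6.5 - 3 = 29.5

29.5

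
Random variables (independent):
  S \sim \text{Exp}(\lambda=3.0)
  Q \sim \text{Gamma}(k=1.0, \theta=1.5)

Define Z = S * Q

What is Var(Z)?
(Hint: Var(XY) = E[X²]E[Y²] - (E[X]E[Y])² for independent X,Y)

Var(XY) = E[X²]E[Y²] - (E[X]E[Y])²
E[S] = 0.33333333, Var(S) = 0.11111111
E[Q] = 1.5, Var(Q) = 2.25
E[S²] = 0.11111111 + 0.33333333² = 0.22222222
E[Q²] = 2.25 + 1.5² = 4.5
Var(Z) = 0.22222222*4.5 - (0.33333333*1.5)²
= 1 - 0.25 = 0.75

0.75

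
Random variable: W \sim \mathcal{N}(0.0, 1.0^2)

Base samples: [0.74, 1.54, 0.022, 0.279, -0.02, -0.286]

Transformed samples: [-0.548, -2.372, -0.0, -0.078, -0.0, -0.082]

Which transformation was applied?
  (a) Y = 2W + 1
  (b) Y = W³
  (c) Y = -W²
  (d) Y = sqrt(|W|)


Checking option (c) Y = -W²:
  W = 0.74 -> Y = -0.548 ✓
  W = 1.54 -> Y = -2.372 ✓
  W = 0.022 -> Y = -0.0 ✓
All samples match this transformation.

(c) -W²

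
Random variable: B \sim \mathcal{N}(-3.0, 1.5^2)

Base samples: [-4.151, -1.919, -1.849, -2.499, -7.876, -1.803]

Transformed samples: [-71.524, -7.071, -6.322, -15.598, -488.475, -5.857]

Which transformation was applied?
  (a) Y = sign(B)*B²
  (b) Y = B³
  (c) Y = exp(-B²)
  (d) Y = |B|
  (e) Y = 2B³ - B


Checking option (b) Y = B³:
  B = -4.151 -> Y = -71.524 ✓
  B = -1.919 -> Y = -7.071 ✓
  B = -1.849 -> Y = -6.322 ✓
All samples match this transformation.

(b) B³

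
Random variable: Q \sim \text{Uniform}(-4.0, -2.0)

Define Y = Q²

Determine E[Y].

Using E[X²] = Var(X) + (E[X])²:
E[Q] = -3
Var(Q) = (-2 + 4)^2/12 = 0.33333333
E[Q²] = 0.33333333 + (-3)² = 0.33333333 + 9 = 9.3333333

9.3333333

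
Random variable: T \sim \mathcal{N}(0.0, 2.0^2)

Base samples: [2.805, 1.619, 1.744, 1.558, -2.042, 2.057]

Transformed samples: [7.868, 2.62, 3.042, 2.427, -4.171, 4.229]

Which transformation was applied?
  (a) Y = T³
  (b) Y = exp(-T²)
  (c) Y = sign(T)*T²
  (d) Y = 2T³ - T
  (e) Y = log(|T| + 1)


Checking option (c) Y = sign(T)*T²:
  T = 2.805 -> Y = 7.868 ✓
  T = 1.619 -> Y = 2.62 ✓
  T = 1.744 -> Y = 3.042 ✓
All samples match this transformation.

(c) sign(T)*T²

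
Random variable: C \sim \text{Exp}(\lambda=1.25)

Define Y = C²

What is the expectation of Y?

E[C²] = Var(C) + (E[C])² = 0.64 + 0.64 = 1.28

1.28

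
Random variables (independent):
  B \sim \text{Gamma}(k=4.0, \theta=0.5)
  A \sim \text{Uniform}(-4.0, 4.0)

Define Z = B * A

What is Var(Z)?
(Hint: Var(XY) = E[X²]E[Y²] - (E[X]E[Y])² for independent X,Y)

Var(XY) = E[X²]E[Y²] - (E[X]E[Y])²
E[B] = 2, Var(B) = 1
E[A] = 0, Var(A) = 5.3333333
E[B²] = 1 + 2² = 5
E[A²] = 5.3333333 + 0² = 5.3333333
Var(Z) = 5*5.3333333 - (2*0)²
= 26.666667 - 0 = 26.666667

26.666667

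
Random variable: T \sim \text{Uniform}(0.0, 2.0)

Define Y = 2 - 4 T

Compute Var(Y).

For Y = aT + b: Var(Y) = a² * Var(T)
Var(T) = (2 - 0)^2/12 = 0.33333333
Var(Y) = (-4)² * 0.33333333 = 16 * 0.33333333 = 5.3333333

5.3333333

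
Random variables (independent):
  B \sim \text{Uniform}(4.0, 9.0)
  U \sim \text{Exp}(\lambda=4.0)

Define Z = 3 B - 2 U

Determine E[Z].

E[Z] = 3*E[B] - 2*E[U]
E[B] = 6.5
E[U] = 0.25
E[Z] = 3*6.5 - 2*0.25 = 19

19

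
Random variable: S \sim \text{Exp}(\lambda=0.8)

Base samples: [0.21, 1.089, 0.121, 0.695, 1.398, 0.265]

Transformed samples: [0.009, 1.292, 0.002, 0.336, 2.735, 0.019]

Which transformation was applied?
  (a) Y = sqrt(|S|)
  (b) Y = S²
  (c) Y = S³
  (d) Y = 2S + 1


Checking option (c) Y = S³:
  S = 0.21 -> Y = 0.009 ✓
  S = 1.089 -> Y = 1.292 ✓
  S = 0.121 -> Y = 0.002 ✓
All samples match this transformation.

(c) S³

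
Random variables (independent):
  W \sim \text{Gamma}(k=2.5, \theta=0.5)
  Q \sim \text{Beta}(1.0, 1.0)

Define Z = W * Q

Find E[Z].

For independent RVs: E[XY] = E[X]*E[Y]
E[W] = 1.25
E[Q] = 0.5
E[Z] = 1.25 * 0.5 = 0.625

0.625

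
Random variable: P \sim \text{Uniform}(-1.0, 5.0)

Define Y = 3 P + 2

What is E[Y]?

For Y = 3P + 2:
E[Y] = 3 * E[P] + 2
E[P] = (-1 + 5)/2 = 2
E[Y] = 3 * 2 + 2 = 8

8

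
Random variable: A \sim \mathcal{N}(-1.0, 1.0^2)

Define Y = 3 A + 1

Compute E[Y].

For Y = 3A + 1:
E[Y] = 3 * E[A] + 1
E[A] = -1.0 = -1
E[Y] = 3 * (-1) + 1 = -2

-2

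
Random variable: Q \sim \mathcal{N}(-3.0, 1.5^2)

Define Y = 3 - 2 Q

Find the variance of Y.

For Y = aQ + b: Var(Y) = a² * Var(Q)
Var(Q) = 1.5^2 = 2.25
Var(Y) = (-2)² * 2.25 = 4 * 2.25 = 9

9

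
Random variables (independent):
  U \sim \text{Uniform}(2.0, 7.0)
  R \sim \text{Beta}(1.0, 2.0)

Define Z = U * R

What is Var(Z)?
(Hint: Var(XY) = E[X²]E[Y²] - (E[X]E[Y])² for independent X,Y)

Var(XY) = E[X²]E[Y²] - (E[X]E[Y])²
E[U] = 4.5, Var(U) = 2.0833333
E[R] = 0.33333333, Var(R) = 0.055555556
E[U²] = 2.0833333 + 4.5² = 22.333333
E[R²] = 0.055555556 + 0.33333333² = 0.16666667
Var(Z) = 22.333333*0.16666667 - (4.5*0.33333333)²
= 3.7222222 - 2.25 = 1.4722222

1.4722222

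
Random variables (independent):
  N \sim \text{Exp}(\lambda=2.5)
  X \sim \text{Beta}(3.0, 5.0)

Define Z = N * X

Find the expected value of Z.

For independent RVs: E[XY] = E[X]*E[Y]
E[N] = 0.4
E[X] = 0.375
E[Z] = 0.4 * 0.375 = 0.15

0.15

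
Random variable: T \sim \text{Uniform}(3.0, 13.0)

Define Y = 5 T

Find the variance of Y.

For Y = aT + b: Var(Y) = a² * Var(T)
Var(T) = (13 - 3)^2/12 = 8.3333333
Var(Y) = 5² * 8.3333333 = 25 * 8.3333333 = 208.33333

208.33333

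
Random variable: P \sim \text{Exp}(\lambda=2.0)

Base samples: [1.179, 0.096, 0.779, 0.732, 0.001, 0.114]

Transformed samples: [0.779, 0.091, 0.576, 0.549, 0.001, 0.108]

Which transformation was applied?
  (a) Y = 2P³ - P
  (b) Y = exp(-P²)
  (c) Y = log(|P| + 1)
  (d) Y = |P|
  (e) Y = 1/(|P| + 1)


Checking option (c) Y = log(|P| + 1):
  P = 1.179 -> Y = 0.779 ✓
  P = 0.096 -> Y = 0.091 ✓
  P = 0.779 -> Y = 0.576 ✓
All samples match this transformation.

(c) log(|P| + 1)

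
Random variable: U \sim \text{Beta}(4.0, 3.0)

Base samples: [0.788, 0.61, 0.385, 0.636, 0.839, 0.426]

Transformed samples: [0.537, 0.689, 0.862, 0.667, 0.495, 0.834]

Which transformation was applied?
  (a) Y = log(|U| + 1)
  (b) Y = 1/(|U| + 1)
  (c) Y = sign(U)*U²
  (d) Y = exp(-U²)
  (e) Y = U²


Checking option (d) Y = exp(-U²):
  U = 0.788 -> Y = 0.537 ✓
  U = 0.61 -> Y = 0.689 ✓
  U = 0.385 -> Y = 0.862 ✓
All samples match this transformation.

(d) exp(-U²)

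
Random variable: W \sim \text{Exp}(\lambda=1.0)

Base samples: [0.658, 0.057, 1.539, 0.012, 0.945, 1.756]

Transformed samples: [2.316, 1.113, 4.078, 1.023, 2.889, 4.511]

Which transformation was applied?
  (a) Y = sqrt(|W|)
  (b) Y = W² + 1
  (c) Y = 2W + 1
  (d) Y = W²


Checking option (c) Y = 2W + 1:
  W = 0.658 -> Y = 2.316 ✓
  W = 0.057 -> Y = 1.113 ✓
  W = 1.539 -> Y = 4.078 ✓
All samples match this transformation.

(c) 2W + 1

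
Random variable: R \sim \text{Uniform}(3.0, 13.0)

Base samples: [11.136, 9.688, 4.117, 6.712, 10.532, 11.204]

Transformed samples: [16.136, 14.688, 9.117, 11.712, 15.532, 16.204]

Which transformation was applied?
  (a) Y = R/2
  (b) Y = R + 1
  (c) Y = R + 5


Checking option (c) Y = R + 5:
  R = 11.136 -> Y = 16.136 ✓
  R = 9.688 -> Y = 14.688 ✓
  R = 4.117 -> Y = 9.117 ✓
All samples match this transformation.

(c) R + 5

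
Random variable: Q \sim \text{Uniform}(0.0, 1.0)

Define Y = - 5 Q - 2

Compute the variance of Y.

For Y = aQ + b: Var(Y) = a² * Var(Q)
Var(Q) = (1 - 0)^2/12 = 0.083333333
Var(Y) = (-5)² * 0.083333333 = 25 * 0.083333333 = 2.0833333

2.0833333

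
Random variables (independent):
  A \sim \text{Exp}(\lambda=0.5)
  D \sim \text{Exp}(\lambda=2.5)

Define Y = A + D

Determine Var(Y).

For independent RVs: Var(aX + bY) = a²Var(X) + b²Var(Y)
Var(A) = 4
Var(D) = 0.16
Var(Y) = 1²*4 + 1²*0.16
= 1*4 + 1*0.16 = 4.16

4.16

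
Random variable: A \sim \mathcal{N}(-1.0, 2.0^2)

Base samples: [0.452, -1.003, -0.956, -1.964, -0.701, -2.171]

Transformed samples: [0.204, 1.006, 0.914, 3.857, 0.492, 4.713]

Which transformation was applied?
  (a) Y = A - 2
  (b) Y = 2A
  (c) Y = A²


Checking option (c) Y = A²:
  A = 0.452 -> Y = 0.204 ✓
  A = -1.003 -> Y = 1.006 ✓
  A = -0.956 -> Y = 0.914 ✓
All samples match this transformation.

(c) A²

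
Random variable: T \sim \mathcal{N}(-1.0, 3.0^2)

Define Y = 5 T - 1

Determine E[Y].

For Y = 5T - 1:
E[Y] = 5 * E[T] - 1
E[T] = -1.0 = -1
E[Y] = 5 * (-1) - 1 = -6

-6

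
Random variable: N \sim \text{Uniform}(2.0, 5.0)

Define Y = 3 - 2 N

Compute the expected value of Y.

For Y = -2N + 3:
E[Y] = -2 * E[N] + 3
E[N] = (2 + 5)/2 = 3.5
E[Y] = -2 * 3.5 + 3 = -4

-4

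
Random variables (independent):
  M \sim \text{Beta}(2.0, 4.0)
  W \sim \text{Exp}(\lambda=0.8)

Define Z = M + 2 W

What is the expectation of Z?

E[Z] = 1*E[M] + 2*E[W]
E[M] = 0.33333333
E[W] = 1.25
E[Z] = 1*0.33333333 + 2*1.25 = 2.8333333

2.8333333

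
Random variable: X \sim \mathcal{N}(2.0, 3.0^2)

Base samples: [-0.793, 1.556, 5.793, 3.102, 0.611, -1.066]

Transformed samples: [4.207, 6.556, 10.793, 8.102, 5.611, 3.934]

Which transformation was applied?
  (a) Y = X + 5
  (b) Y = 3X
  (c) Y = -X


Checking option (a) Y = X + 5:
  X = -0.793 -> Y = 4.207 ✓
  X = 1.556 -> Y = 6.556 ✓
  X = 5.793 -> Y = 10.793 ✓
All samples match this transformation.

(a) X + 5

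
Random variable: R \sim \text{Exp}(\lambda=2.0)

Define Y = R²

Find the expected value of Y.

Using E[X²] = Var(X) + (E[X])²:
E[R] = 0.5
Var(R) = 1/2.0^2 = 0.25
E[R²] = 0.25 + 0.5² = 0.25 + 0.25 = 0.5

0.5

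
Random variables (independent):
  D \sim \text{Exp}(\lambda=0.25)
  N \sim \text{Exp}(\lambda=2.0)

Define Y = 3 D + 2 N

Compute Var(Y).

For independent RVs: Var(aX + bY) = a²Var(X) + b²Var(Y)
Var(D) = 16
Var(N) = 0.25
Var(Y) = 3²*16 + 2²*0.25
= 9*16 + 4*0.25 = 145

145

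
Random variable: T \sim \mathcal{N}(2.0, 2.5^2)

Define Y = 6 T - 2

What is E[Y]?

For Y = 6T - 2:
E[Y] = 6 * E[T] - 2
E[T] = 2.0 = 2
E[Y] = 6 * 2 - 2 = 10

10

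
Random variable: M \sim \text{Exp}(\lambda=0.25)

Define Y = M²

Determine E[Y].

Using E[X²] = Var(X) + (E[X])²:
E[M] = 4
Var(M) = 1/0.25^2 = 16
E[M²] = 16 + 4² = 16 + 16 = 32

32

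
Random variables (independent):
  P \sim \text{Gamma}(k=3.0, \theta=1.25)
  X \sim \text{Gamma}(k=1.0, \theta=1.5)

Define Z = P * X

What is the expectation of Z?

For independent RVs: E[XY] = E[X]*E[Y]
E[P] = 3.75
E[X] = 1.5
E[Z] = 3.75 * 1.5 = 5.625

5.625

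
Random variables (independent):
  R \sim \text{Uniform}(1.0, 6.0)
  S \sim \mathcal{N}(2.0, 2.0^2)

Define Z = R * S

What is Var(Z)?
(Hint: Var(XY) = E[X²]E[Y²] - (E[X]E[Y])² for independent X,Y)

Var(XY) = E[X²]E[Y²] - (E[X]E[Y])²
E[R] = 3.5, Var(R) = 2.0833333
E[S] = 2, Var(S) = 4
E[R²] = 2.0833333 + 3.5² = 14.333333
E[S²] = 4 + 2² = 8
Var(Z) = 14.333333*8 - (3.5*2)²
= 114.66667 - 49 = 65.666667

65.666667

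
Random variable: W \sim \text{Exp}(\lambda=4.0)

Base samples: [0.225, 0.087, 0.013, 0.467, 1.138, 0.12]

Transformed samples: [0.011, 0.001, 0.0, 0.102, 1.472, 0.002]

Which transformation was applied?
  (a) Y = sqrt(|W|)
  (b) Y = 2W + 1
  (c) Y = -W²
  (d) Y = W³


Checking option (d) Y = W³:
  W = 0.225 -> Y = 0.011 ✓
  W = 0.087 -> Y = 0.001 ✓
  W = 0.013 -> Y = 0.0 ✓
All samples match this transformation.

(d) W³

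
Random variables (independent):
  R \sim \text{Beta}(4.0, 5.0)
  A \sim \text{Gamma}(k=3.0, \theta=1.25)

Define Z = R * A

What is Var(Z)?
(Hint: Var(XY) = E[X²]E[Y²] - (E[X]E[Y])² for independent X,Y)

Var(XY) = E[X²]E[Y²] - (E[X]E[Y])²
E[R] = 0.44444444, Var(R) = 0.024691358
E[A] = 3.75, Var(A) = 4.6875
E[R²] = 0.024691358 + 0.44444444² = 0.22222222
E[A²] = 4.6875 + 3.75² = 18.75
Var(Z) = 0.22222222*18.75 - (0.44444444*3.75)²
= 4.1666667 - 2.7777778 = 1.3888889

1.3888889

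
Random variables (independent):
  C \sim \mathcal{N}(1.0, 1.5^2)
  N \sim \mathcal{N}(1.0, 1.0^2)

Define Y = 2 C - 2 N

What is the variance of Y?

For independent RVs: Var(aX + bY) = a²Var(X) + b²Var(Y)
Var(C) = 2.25
Var(N) = 1
Var(Y) = 2²*2.25 + (-2)²*1
= 4*2.25 + 4*1 = 13

13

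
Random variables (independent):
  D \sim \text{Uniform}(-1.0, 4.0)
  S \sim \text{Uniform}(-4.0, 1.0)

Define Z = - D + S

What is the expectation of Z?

E[Z] = -1*E[D] + 1*E[S]
E[D] = 1.5
E[S] = -1.5
E[Z] = -1*1.5 + 1*(-1.5) = -3

-3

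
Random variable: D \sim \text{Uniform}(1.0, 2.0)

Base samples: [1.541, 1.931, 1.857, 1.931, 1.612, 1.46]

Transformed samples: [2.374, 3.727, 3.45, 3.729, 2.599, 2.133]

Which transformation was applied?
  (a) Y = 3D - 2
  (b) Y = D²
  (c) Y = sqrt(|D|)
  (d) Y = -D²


Checking option (b) Y = D²:
  D = 1.541 -> Y = 2.374 ✓
  D = 1.931 -> Y = 3.727 ✓
  D = 1.857 -> Y = 3.45 ✓
All samples match this transformation.

(b) D²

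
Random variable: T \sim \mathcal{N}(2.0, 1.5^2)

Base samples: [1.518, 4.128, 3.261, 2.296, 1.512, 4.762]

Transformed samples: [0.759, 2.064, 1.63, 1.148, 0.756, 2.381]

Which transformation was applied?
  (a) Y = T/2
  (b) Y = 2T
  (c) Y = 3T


Checking option (a) Y = T/2:
  T = 1.518 -> Y = 0.759 ✓
  T = 4.128 -> Y = 2.064 ✓
  T = 3.261 -> Y = 1.63 ✓
All samples match this transformation.

(a) T/2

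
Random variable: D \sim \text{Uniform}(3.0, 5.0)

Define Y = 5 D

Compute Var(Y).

For Y = aD + b: Var(Y) = a² * Var(D)
Var(D) = (5 - 3)^2/12 = 0.33333333
Var(Y) = 5² * 0.33333333 = 25 * 0.33333333 = 8.3333333

8.3333333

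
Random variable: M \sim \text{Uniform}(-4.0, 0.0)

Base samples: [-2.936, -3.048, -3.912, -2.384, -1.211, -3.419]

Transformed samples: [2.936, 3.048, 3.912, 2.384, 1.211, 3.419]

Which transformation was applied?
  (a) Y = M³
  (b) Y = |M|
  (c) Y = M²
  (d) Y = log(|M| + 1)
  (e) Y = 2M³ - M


Checking option (b) Y = |M|:
  M = -2.936 -> Y = 2.936 ✓
  M = -3.048 -> Y = 3.048 ✓
  M = -3.912 -> Y = 3.912 ✓
All samples match this transformation.

(b) |M|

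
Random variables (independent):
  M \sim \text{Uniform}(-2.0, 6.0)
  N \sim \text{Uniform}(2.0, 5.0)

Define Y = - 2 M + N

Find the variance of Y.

For independent RVs: Var(aX + bY) = a²Var(X) + b²Var(Y)
Var(M) = 5.3333333
Var(N) = 0.75
Var(Y) = (-2)²*5.3333333 + 1²*0.75
= 4*5.3333333 + 1*0.75 = 22.083333

22.083333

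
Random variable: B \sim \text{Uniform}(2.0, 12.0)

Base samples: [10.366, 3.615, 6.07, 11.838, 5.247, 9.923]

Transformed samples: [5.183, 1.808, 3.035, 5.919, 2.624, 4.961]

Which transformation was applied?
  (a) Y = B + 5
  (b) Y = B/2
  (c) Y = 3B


Checking option (b) Y = B/2:
  B = 10.366 -> Y = 5.183 ✓
  B = 3.615 -> Y = 1.808 ✓
  B = 6.07 -> Y = 3.035 ✓
All samples match this transformation.

(b) B/2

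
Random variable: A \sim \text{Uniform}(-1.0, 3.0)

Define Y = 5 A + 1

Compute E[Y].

For Y = 5A + 1:
E[Y] = 5 * E[A] + 1
E[A] = (-1 + 3)/2 = 1
E[Y] = 5 * 1 + 1 = 6

6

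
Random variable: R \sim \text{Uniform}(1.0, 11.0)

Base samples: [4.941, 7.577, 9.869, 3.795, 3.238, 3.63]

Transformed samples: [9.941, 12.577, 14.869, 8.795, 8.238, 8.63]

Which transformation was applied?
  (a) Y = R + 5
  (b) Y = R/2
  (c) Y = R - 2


Checking option (a) Y = R + 5:
  R = 4.941 -> Y = 9.941 ✓
  R = 7.577 -> Y = 12.577 ✓
  R = 9.869 -> Y = 14.869 ✓
All samples match this transformation.

(a) R + 5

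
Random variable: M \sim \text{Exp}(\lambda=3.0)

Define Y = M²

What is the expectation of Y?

Using E[X²] = Var(X) + (E[X])²:
E[M] = 0.33333333
Var(M) = 1/3.0^2 = 0.11111111
E[M²] = 0.11111111 + 0.33333333² = 0.11111111 + 0.11111111 = 0.22222222

0.22222222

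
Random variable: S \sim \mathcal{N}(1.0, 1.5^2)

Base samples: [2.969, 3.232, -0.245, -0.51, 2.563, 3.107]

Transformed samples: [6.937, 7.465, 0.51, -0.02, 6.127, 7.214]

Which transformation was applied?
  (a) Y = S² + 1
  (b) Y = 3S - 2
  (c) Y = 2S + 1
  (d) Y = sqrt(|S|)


Checking option (c) Y = 2S + 1:
  S = 2.969 -> Y = 6.937 ✓
  S = 3.232 -> Y = 7.465 ✓
  S = -0.245 -> Y = 0.51 ✓
All samples match this transformation.

(c) 2S + 1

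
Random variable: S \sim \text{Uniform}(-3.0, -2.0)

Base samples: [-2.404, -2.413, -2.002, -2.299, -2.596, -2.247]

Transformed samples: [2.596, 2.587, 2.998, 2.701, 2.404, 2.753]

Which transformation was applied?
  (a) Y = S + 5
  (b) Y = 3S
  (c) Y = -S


Checking option (a) Y = S + 5:
  S = -2.404 -> Y = 2.596 ✓
  S = -2.413 -> Y = 2.587 ✓
  S = -2.002 -> Y = 2.998 ✓
All samples match this transformation.

(a) S + 5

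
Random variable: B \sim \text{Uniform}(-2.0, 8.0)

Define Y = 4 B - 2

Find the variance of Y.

For Y = aB + b: Var(Y) = a² * Var(B)
Var(B) = (8 + 2)^2/12 = 8.3333333
Var(Y) = 4² * 8.3333333 = 16 * 8.3333333 = 133.33333

133.33333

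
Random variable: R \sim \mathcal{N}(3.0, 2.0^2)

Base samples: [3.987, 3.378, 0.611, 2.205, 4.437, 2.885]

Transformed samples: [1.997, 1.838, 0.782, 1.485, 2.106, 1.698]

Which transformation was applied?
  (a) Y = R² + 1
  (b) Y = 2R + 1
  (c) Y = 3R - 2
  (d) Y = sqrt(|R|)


Checking option (d) Y = sqrt(|R|):
  R = 3.987 -> Y = 1.997 ✓
  R = 3.378 -> Y = 1.838 ✓
  R = 0.611 -> Y = 0.782 ✓
All samples match this transformation.

(d) sqrt(|R|)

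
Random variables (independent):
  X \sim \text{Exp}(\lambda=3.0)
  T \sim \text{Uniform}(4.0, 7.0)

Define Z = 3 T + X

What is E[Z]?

E[Z] = 1*E[X] + 3*E[T]
E[X] = 0.33333333
E[T] = 5.5
E[Z] = 1*0.33333333 + 3*5.5 = 16.833333

16.833333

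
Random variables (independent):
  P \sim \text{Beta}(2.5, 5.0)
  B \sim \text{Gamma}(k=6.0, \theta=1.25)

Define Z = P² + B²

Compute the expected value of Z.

E[Z] = E[P²] + E[B²]
E[P²] = Var(P) + E[P]² = 0.026143791 + 0.11111111 = 0.1372549
E[B²] = Var(B) + E[B]² = 9.375 + 56.25 = 65.625
E[Z] = 0.1372549 + 65.625 = 65.762255

65.762255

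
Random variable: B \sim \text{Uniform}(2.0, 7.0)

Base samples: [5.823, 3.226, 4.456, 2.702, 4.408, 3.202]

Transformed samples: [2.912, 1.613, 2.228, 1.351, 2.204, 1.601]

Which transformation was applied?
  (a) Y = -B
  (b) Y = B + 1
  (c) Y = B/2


Checking option (c) Y = B/2:
  B = 5.823 -> Y = 2.912 ✓
  B = 3.226 -> Y = 1.613 ✓
  B = 4.456 -> Y = 2.228 ✓
All samples match this transformation.

(c) B/2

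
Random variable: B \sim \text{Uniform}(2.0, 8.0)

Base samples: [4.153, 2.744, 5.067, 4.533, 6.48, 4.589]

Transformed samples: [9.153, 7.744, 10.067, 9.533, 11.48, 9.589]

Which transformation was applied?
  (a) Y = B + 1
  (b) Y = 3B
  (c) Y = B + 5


Checking option (c) Y = B + 5:
  B = 4.153 -> Y = 9.153 ✓
  B = 2.744 -> Y = 7.744 ✓
  B = 5.067 -> Y = 10.067 ✓
All samples match this transformation.

(c) B + 5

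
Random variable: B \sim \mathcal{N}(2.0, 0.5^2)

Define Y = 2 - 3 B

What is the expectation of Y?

For Y = -3B + 2:
E[Y] = -3 * E[B] + 2
E[B] = 2.0 = 2
E[Y] = -3 * 2 + 2 = -4

-4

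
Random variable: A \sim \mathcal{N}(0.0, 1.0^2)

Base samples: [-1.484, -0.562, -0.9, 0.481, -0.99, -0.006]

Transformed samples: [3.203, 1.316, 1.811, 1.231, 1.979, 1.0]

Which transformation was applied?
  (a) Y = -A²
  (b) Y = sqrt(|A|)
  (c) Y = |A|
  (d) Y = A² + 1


Checking option (d) Y = A² + 1:
  A = -1.484 -> Y = 3.203 ✓
  A = -0.562 -> Y = 1.316 ✓
  A = -0.9 -> Y = 1.811 ✓
All samples match this transformation.

(d) A² + 1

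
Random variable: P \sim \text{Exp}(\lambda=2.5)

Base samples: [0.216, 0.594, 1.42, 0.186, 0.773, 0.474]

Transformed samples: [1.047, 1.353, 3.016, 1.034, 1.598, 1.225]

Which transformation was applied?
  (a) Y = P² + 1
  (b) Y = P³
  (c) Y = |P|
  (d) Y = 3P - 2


Checking option (a) Y = P² + 1:
  P = 0.216 -> Y = 1.047 ✓
  P = 0.594 -> Y = 1.353 ✓
  P = 1.42 -> Y = 3.016 ✓
All samples match this transformation.

(a) P² + 1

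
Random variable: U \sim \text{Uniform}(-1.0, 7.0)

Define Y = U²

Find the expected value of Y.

E[U²] = Var(U) + (E[U])² = 5.3333333 + 9 = 14.333333

14.333333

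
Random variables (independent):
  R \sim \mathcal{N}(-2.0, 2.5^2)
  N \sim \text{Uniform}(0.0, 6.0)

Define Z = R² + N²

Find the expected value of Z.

E[Z] = E[R²] + E[N²]
E[R²] = Var(R) + E[R]² = 6.25 + 4 = 10.25
E[N²] = Var(N) + E[N]² = 3 + 9 = 12
E[Z] = 10.25 + 12 = 22.25

22.25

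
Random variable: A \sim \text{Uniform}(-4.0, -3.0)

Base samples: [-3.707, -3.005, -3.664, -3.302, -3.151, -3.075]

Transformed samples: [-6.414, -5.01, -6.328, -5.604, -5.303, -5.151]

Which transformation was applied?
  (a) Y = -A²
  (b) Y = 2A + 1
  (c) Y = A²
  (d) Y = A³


Checking option (b) Y = 2A + 1:
  A = -3.707 -> Y = -6.414 ✓
  A = -3.005 -> Y = -5.01 ✓
  A = -3.664 -> Y = -6.328 ✓
All samples match this transformation.

(b) 2A + 1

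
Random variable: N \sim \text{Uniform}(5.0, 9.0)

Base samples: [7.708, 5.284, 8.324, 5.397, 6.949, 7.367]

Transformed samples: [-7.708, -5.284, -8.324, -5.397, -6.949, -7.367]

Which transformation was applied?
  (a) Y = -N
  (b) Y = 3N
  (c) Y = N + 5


Checking option (a) Y = -N:
  N = 7.708 -> Y = -7.708 ✓
  N = 5.284 -> Y = -5.284 ✓
  N = 8.324 -> Y = -8.324 ✓
All samples match this transformation.

(a) -N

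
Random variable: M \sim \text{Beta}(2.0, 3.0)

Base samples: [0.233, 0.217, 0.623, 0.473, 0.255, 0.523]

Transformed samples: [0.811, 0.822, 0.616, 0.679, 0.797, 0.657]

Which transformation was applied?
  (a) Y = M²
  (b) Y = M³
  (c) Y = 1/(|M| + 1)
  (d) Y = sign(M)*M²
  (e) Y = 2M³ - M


Checking option (c) Y = 1/(|M| + 1):
  M = 0.233 -> Y = 0.811 ✓
  M = 0.217 -> Y = 0.822 ✓
  M = 0.623 -> Y = 0.616 ✓
All samples match this transformation.

(c) 1/(|M| + 1)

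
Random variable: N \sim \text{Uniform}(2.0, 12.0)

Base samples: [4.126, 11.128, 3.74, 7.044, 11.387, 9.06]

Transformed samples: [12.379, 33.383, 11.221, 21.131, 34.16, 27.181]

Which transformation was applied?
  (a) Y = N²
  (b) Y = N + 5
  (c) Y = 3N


Checking option (c) Y = 3N:
  N = 4.126 -> Y = 12.379 ✓
  N = 11.128 -> Y = 33.383 ✓
  N = 3.74 -> Y = 11.221 ✓
All samples match this transformation.

(c) 3N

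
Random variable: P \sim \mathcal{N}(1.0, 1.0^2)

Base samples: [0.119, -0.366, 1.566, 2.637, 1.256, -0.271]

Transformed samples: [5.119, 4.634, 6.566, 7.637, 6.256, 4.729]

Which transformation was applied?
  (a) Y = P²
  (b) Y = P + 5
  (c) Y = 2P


Checking option (b) Y = P + 5:
  P = 0.119 -> Y = 5.119 ✓
  P = -0.366 -> Y = 4.634 ✓
  P = 1.566 -> Y = 6.566 ✓
All samples match this transformation.

(b) P + 5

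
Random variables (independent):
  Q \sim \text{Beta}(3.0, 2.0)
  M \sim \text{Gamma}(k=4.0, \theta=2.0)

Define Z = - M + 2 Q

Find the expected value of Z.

E[Z] = 2*E[Q] - 1*E[M]
E[Q] = 0.6
E[M] = 8
E[Z] = 2*0.6 - 1*8 = -6.8

-6.8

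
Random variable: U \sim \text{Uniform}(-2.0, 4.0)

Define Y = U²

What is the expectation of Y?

Using E[X²] = Var(X) + (E[X])²:
E[U] = 1
Var(U) = (4 + 2)^2/12 = 3
E[U²] = 3 + 1² = 3 + 1 = 4

4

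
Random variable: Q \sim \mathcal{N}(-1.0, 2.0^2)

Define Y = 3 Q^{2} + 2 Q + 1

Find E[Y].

E[Y] = 3*E[Q²] + 2*E[Q] + 1
E[Q] = -1
E[Q²] = Var(Q) + (E[Q])² = 4 + 1 = 5
E[Y] = 3*5 + 2*(-1) + 1 = 14

14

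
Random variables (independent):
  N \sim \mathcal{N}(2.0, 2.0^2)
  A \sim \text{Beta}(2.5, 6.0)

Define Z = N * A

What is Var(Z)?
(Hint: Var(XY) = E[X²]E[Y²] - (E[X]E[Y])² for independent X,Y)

Var(XY) = E[X²]E[Y²] - (E[X]E[Y])²
E[N] = 2, Var(N) = 4
E[A] = 0.29411765, Var(A) = 0.021853943
E[N²] = 4 + 2² = 8
E[A²] = 0.021853943 + 0.29411765² = 0.10835913
Var(Z) = 8*0.10835913 - (2*0.29411765)²
= 0.86687307 - 0.34602076 = 0.5208523

0.5208523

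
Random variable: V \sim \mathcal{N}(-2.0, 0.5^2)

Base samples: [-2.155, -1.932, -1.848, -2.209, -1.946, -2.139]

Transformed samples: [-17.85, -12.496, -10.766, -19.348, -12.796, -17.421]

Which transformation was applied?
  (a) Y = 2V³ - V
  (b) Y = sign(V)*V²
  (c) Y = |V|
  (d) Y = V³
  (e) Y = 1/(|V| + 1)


Checking option (a) Y = 2V³ - V:
  V = -2.155 -> Y = -17.85 ✓
  V = -1.932 -> Y = -12.496 ✓
  V = -1.848 -> Y = -10.766 ✓
All samples match this transformation.

(a) 2V³ - V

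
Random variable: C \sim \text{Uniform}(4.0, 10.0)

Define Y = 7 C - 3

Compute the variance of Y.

For Y = aC + b: Var(Y) = a² * Var(C)
Var(C) = (10 - 4)^2/12 = 3
Var(Y) = 7² * 3 = 49 * 3 = 147

147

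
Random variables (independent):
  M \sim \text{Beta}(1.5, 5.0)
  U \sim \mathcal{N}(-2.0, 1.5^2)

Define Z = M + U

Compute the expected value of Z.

E[Z] = 1*E[M] + 1*E[U]
E[M] = 0.23076923
E[U] = -2
E[Z] = 1*0.23076923 + 1*(-2) = -1.7692308

-1.7692308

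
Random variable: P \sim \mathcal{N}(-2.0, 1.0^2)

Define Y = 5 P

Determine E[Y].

For Y = 5P:
E[Y] = 5 * E[P]
E[P] = -2.0 = -2
E[Y] = 5 * (-2) = -10

-10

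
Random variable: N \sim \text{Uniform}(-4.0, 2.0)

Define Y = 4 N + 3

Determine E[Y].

For Y = 4N + 3:
E[Y] = 4 * E[N] + 3
E[N] = (-4 + 2)/2 = -1
E[Y] = 4 * (-1) + 3 = -1

-1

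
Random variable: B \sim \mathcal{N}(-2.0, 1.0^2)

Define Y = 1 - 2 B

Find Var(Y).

For Y = aB + b: Var(Y) = a² * Var(B)
Var(B) = 1.0^2 = 1
Var(Y) = (-2)² * 1 = 4 * 1 = 4

4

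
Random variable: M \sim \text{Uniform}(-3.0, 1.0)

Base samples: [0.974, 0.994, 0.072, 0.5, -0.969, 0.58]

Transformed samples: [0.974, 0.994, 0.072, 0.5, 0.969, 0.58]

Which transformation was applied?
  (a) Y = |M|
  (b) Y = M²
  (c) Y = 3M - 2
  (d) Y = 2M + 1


Checking option (a) Y = |M|:
  M = 0.974 -> Y = 0.974 ✓
  M = 0.994 -> Y = 0.994 ✓
  M = 0.072 -> Y = 0.072 ✓
All samples match this transformation.

(a) |M|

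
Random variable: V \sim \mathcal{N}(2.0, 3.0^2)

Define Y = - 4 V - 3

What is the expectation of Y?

For Y = -4V - 3:
E[Y] = -4 * E[V] - 3
E[V] = 2.0 = 2
E[Y] = -4 * 2 - 3 = -11

-11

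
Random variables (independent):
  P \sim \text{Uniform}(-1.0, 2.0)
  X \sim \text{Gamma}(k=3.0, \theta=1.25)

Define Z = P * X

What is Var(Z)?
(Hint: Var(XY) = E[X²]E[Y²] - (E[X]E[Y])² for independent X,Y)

Var(XY) = E[X²]E[Y²] - (E[X]E[Y])²
E[P] = 0.5, Var(P) = 0.75
E[X] = 3.75, Var(X) = 4.6875
E[P²] = 0.75 + 0.5² = 1
E[X²] = 4.6875 + 3.75² = 18.75
Var(Z) = 1*18.75 - (0.5*3.75)²
= 18.75 - 3.515625 = 15.234375

15.234375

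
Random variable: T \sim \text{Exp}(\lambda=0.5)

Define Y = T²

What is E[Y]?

Using E[X²] = Var(X) + (E[X])²:
E[T] = 2
Var(T) = 1/0.5^2 = 4
E[T²] = 4 + 2² = 4 + 4 = 8

8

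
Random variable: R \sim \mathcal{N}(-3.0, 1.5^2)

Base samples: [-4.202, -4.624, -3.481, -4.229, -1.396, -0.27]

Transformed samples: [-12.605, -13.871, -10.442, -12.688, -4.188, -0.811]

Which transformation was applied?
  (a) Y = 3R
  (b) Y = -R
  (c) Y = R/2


Checking option (a) Y = 3R:
  R = -4.202 -> Y = -12.605 ✓
  R = -4.624 -> Y = -13.871 ✓
  R = -3.481 -> Y = -10.442 ✓
All samples match this transformation.

(a) 3R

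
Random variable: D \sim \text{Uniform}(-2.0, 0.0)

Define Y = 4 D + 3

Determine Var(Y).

For Y = aD + b: Var(Y) = a² * Var(D)
Var(D) = (0 + 2)^2/12 = 0.33333333
Var(Y) = 4² * 0.33333333 = 16 * 0.33333333 = 5.3333333

5.3333333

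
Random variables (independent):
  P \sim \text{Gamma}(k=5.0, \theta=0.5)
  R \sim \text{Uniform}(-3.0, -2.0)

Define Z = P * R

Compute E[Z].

For independent RVs: E[XY] = E[X]*E[Y]
E[P] = 2.5
E[R] = -2.5
E[Z] = 2.5 * (-2.5) = -6.25

-6.25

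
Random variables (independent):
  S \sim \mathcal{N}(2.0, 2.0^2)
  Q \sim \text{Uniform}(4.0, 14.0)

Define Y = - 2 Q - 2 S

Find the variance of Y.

For independent RVs: Var(aX + bY) = a²Var(X) + b²Var(Y)
Var(S) = 4
Var(Q) = 8.3333333
Var(Y) = (-2)²*4 + (-2)²*8.3333333
= 4*4 + 4*8.3333333 = 49.333333

49.333333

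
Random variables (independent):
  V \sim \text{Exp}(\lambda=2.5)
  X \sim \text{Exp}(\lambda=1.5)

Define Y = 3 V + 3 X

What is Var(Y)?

For independent RVs: Var(aX + bY) = a²Var(X) + b²Var(Y)
Var(V) = 0.16
Var(X) = 0.44444444
Var(Y) = 3²*0.16 + 3²*0.44444444
= 9*0.16 + 9*0.44444444 = 5.44

5.44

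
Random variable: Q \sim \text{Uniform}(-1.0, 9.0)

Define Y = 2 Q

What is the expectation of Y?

For Y = 2Q:
E[Y] = 2 * E[Q]
E[Q] = (-1 + 9)/2 = 4
E[Y] = 2 * 4 = 8

8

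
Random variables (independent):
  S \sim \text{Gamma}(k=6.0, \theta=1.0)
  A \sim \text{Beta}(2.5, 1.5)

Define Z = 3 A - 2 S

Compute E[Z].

E[Z] = -2*E[S] + 3*E[A]
E[S] = 6
E[A] = 0.625
E[Z] = -2*6 + 3*0.625 = -10.125

-10.125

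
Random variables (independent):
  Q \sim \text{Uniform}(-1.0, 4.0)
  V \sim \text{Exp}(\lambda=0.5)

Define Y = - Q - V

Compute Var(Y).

For independent RVs: Var(aX + bY) = a²Var(X) + b²Var(Y)
Var(Q) = 2.0833333
Var(V) = 4
Var(Y) = (-1)²*2.0833333 + (-1)²*4
= 1*2.0833333 + 1*4 = 6.0833333

6.0833333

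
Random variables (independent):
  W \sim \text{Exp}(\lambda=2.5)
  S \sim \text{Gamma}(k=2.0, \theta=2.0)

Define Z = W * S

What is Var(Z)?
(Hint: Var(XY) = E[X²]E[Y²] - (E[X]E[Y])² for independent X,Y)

Var(XY) = E[X²]E[Y²] - (E[X]E[Y])²
E[W] = 0.4, Var(W) = 0.16
E[S] = 4, Var(S) = 8
E[W²] = 0.16 + 0.4² = 0.32
E[S²] = 8 + 4² = 24
Var(Z) = 0.32*24 - (0.4*4)²
= 7.68 - 2.56 = 5.12

5.12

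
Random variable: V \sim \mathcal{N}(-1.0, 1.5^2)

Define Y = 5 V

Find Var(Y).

For Y = aV + b: Var(Y) = a² * Var(V)
Var(V) = 1.5^2 = 2.25
Var(Y) = 5² * 2.25 = 25 * 2.25 = 56.25

56.25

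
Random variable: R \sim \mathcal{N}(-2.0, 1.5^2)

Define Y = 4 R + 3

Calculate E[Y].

For Y = 4R + 3:
E[Y] = 4 * E[R] + 3
E[R] = -2.0 = -2
E[Y] = 4 * (-2) + 3 = -5

-5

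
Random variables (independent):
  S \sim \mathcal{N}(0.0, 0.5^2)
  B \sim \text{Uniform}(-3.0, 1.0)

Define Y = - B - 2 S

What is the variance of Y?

For independent RVs: Var(aX + bY) = a²Var(X) + b²Var(Y)
Var(S) = 0.25
Var(B) = 1.3333333
Var(Y) = (-2)²*0.25 + (-1)²*1.3333333
= 4*0.25 + 1*1.3333333 = 2.3333333

2.3333333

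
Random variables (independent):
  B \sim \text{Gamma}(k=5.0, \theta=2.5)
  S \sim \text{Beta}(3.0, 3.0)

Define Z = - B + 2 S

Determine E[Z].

E[Z] = -1*E[B] + 2*E[S]
E[B] = 12.5
E[S] = 0.5
E[Z] = -1*12.5 + 2*0.5 = -11.5

-11.5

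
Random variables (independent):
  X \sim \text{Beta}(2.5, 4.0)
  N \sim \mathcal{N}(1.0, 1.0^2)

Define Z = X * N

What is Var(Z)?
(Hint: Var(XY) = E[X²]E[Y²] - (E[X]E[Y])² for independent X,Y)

Var(XY) = E[X²]E[Y²] - (E[X]E[Y])²
E[X] = 0.38461538, Var(X) = 0.031558185
E[N] = 1, Var(N) = 1
E[X²] = 0.031558185 + 0.38461538² = 0.17948718
E[N²] = 1 + 1² = 2
Var(Z) = 0.17948718*2 - (0.38461538*1)²
= 0.35897436 - 0.14792899 = 0.21104536

0.21104536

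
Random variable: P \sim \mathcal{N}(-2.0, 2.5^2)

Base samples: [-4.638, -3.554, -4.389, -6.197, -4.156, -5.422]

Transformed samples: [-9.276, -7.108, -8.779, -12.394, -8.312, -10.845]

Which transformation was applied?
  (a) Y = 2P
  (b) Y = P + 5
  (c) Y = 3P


Checking option (a) Y = 2P:
  P = -4.638 -> Y = -9.276 ✓
  P = -3.554 -> Y = -7.108 ✓
  P = -4.389 -> Y = -8.779 ✓
All samples match this transformation.

(a) 2P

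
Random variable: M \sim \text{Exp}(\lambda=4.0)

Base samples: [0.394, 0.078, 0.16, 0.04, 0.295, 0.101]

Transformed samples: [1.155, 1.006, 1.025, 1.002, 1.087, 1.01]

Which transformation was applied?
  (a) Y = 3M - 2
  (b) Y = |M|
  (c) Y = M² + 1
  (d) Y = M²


Checking option (c) Y = M² + 1:
  M = 0.394 -> Y = 1.155 ✓
  M = 0.078 -> Y = 1.006 ✓
  M = 0.16 -> Y = 1.025 ✓
All samples match this transformation.

(c) M² + 1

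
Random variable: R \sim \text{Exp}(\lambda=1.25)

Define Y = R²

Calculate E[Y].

E[R²] = Var(R) + (E[R])² = 0.64 + 0.64 = 1.28

1.28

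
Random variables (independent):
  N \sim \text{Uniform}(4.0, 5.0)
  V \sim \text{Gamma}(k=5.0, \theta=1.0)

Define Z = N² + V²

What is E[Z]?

E[Z] = E[N²] + E[V²]
E[N²] = Var(N) + E[N]² = 0.083333333 + 20.25 = 20.333333
E[V²] = Var(V) + E[V]² = 5 + 25 = 30
E[Z] = 20.333333 + 30 = 50.333333

50.333333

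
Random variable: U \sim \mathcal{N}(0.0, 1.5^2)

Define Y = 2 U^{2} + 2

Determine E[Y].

E[Y] = 2*E[U²] + 2
E[U] = 0
E[U²] = Var(U) + (E[U])² = 2.25 + 0 = 2.25
E[Y] = 2*2.25 + 2 = 6.5

6.5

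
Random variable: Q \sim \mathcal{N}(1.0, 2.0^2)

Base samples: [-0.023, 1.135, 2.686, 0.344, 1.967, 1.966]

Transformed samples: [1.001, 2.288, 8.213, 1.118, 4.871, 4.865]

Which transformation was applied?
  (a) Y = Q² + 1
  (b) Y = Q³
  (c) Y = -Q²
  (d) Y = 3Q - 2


Checking option (a) Y = Q² + 1:
  Q = -0.023 -> Y = 1.001 ✓
  Q = 1.135 -> Y = 2.288 ✓
  Q = 2.686 -> Y = 8.213 ✓
All samples match this transformation.

(a) Q² + 1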